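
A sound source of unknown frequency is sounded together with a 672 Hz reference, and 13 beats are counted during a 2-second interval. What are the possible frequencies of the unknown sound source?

Beat frequency = 13/2 = 6.5 Hz.
|f − 672| = 6.5, so f = 672 ± 6.5.

665.5 Hz or 678.5 Hz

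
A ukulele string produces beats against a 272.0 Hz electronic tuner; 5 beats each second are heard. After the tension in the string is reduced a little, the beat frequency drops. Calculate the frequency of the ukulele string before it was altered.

|f − 272.0| = 5, so the ukulele string was at either 267 Hz or 277 Hz.
Lower tension means lower frequency; the adjustment lowers the ukulele string's frequency.
The beat rate fell, so the adjustment moved the ukulele string toward 272.0 Hz — it must have started above the reference.

277 Hz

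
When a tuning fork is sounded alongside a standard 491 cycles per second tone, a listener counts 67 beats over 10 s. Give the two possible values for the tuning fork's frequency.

484.3 Hz or 497.7 Hz

Beat frequency = 67/10 = 6.7 Hz.
|f − 491| = 6.7, so f = 491 ± 6.7.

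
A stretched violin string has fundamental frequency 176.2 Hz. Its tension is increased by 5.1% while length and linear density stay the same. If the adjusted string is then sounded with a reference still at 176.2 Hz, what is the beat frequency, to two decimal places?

4.44 Hz

For a string, f ∝ √T, so the new frequency is 176.2·√1.051 = 180.6372 Hz.
f_beat = |180.6372 − 176.2| = 4.44 Hz.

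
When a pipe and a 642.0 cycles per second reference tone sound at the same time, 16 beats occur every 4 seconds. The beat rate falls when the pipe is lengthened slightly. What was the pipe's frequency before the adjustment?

Beat frequency = 16/4 = 4 Hz.
|f − 642.0| = 4, so the pipe was at either 638 Hz or 646 Hz.
A longer pipe has a lower fundamental; the adjustment lowers the pipe's frequency.
The beat rate fell, so the adjustment moved the pipe toward 642.0 Hz — it must have started above the reference.

646 Hz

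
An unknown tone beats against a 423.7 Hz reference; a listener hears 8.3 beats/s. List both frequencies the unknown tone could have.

|f − 423.7| = 8.3, so f = 423.7 ± 8.3.

415.4 Hz or 432 Hz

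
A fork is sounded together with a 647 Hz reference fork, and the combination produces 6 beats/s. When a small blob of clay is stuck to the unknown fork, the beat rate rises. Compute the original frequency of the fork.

|f − 647| = 6, so the fork was at either 641 Hz or 653 Hz.
Adding mass to a fork lowers its frequency; the adjustment lowers the fork's frequency.
The beat rate rose, so the adjustment moved the fork further from 647 Hz — it was already below the reference.

641 Hz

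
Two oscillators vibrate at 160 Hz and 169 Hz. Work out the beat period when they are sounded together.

f_beat = |160 − 169| = 9 Hz.
Beat period T = 1 / f_beat = 1 / 9 s.

0.111 s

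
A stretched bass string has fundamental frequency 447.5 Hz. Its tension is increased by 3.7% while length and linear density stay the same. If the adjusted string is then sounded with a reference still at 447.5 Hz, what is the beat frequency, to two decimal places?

For a string, f ∝ √T, so the new frequency is 447.5·√1.037 = 455.7036 Hz.
f_beat = |455.7036 − 447.5| = 8.20 Hz.

8.20 Hz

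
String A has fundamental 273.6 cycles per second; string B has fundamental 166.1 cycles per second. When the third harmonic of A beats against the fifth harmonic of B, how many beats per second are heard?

Third harmonic of the first: 3·273.6 = 820.8 Hz.
Fifth harmonic of the second: 5·166.1 = 830.5 Hz.
f_beat = |820.8 − 830.5| = 9.7 Hz.

9.7 Hz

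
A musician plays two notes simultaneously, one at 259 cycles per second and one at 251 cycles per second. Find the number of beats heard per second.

8 Hz

Beats arise from superposition of two nearby frequencies; the beat rate is |f₁ − f₂|.
|259 − 251| = 8 Hz.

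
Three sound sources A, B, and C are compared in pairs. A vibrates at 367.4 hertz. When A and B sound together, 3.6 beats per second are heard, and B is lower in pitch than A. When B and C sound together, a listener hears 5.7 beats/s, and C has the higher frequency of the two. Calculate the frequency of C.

369.5 Hz

B is below A, so f_B = 367.4 − 3.6 = 363.8 Hz.
C is above B, so f_C = 363.8 + 5.7 = 369.5 Hz.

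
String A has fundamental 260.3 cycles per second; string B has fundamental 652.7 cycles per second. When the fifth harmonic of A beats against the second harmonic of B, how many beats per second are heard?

Fifth harmonic of the first: 5·260.3 = 1301.5 Hz.
Second harmonic of the second: 2·652.7 = 1305.4 Hz.
f_beat = |1301.5 − 1305.4| = 3.9 Hz.

3.9 Hz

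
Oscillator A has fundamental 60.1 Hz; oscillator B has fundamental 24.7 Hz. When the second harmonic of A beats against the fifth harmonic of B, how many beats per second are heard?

Second harmonic of the first: 2·60.1 = 120.2 Hz.
Fifth harmonic of the second: 5·24.7 = 123.5 Hz.
f_beat = |120.2 − 123.5| = 3.3 Hz.

3.3 Hz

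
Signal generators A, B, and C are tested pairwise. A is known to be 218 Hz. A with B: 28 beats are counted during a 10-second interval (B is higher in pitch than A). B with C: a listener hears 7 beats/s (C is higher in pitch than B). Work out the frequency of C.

227.8 Hz

A–B: Beat frequency = 28/10 = 2.8 Hz.
B is above A, so f_B = 218 + 2.8 = 220.8 Hz.
C is above B, so f_C = 220.8 + 7 = 227.8 Hz.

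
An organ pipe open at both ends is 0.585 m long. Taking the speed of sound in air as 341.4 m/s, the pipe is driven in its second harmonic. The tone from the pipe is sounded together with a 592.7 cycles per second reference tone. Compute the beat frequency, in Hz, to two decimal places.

9.11 Hz

Open pipe: f_n = n·v/(2L) = 2·341.4/(2·0.585) = 583.5897 Hz.
f_beat = |583.5897 − 592.7| = 9.11 Hz.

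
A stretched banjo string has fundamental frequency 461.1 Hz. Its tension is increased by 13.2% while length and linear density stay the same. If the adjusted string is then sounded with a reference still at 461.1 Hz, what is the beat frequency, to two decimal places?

29.49 Hz

For a string, f ∝ √T, so the new frequency is 461.1·√1.132 = 490.5896 Hz.
f_beat = |490.5896 − 461.1| = 29.49 Hz.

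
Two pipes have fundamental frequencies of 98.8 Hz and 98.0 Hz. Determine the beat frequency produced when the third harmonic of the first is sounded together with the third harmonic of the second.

Third harmonic of the first: 3·98.8 = 296.4 Hz.
Third harmonic of the second: 3·98.0 = 294.0 Hz.
f_beat = |296.4 − 294.0| = 2.4 Hz.

2.4 Hz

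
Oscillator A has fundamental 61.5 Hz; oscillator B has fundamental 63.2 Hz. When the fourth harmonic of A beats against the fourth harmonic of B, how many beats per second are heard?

Fourth harmonic of the first: 4·61.5 = 246.0 Hz.
Fourth harmonic of the second: 4·63.2 = 252.8 Hz.
f_beat = |246.0 − 252.8| = 6.8 Hz.

6.8 Hz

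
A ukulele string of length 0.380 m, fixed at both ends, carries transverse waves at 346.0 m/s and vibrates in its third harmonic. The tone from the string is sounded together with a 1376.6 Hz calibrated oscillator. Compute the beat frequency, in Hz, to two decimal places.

For a string fixed at both ends, f_n = n·v/(2L) = 3·346.0/(2·0.380) = 1365.7895 Hz.
f_beat = |1365.7895 − 1376.6| = 10.81 Hz.

10.81 Hz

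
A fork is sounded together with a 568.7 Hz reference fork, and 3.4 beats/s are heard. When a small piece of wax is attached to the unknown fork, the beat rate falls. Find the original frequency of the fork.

572.1 Hz

|f − 568.7| = 3.4, so the fork was at either 565.3 Hz or 572.1 Hz.
Loading a fork with wax lowers its frequency; the adjustment lowers the fork's frequency.
The beat rate fell, so the adjustment moved the fork toward 568.7 Hz — it must have started above the reference.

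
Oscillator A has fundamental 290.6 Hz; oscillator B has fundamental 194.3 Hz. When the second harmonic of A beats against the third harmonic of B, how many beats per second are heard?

Second harmonic of the first: 2·290.6 = 581.2 Hz.
Third harmonic of the second: 3·194.3 = 582.9 Hz.
f_beat = |581.2 − 582.9| = 1.7 Hz.

1.7 Hz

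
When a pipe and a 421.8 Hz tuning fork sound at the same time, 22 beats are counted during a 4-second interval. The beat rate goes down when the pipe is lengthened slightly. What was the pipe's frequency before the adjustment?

Beat frequency = 22/4 = 5.5 Hz.
|f − 421.8| = 5.5, so the pipe was at either 416.3 Hz or 427.3 Hz.
A longer pipe has a lower fundamental; the adjustment lowers the pipe's frequency.
The beat rate fell, so the adjustment moved the pipe toward 421.8 Hz — it must have started above the reference.

427.3 Hz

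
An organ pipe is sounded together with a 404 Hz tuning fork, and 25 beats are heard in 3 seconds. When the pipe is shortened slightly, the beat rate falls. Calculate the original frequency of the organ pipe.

395.6667 Hz

Beat frequency = 25/3 = 8.3333 Hz.
|f − 404| = 8.3333, so the organ pipe was at either 395.6667 Hz or 412.3333 Hz.
A shorter pipe has a higher fundamental; the adjustment raises the organ pipe's frequency.
The beat rate fell, so the adjustment moved the organ pipe toward 404 Hz — it must have started below the reference.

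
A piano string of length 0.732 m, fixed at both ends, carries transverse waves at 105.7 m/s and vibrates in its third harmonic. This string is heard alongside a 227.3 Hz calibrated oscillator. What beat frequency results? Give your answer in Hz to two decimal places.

10.70 Hz

For a string fixed at both ends, f_n = n·v/(2L) = 3·105.7/(2·0.732) = 216.5984 Hz.
f_beat = |216.5984 − 227.3| = 10.70 Hz.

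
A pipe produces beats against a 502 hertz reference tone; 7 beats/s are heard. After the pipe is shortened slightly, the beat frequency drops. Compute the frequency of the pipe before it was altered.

|f − 502| = 7, so the pipe was at either 495 Hz or 509 Hz.
A shorter pipe has a higher fundamental; the adjustment raises the pipe's frequency.
The beat rate fell, so the adjustment moved the pipe toward 502 Hz — it must have started below the reference.

495 Hz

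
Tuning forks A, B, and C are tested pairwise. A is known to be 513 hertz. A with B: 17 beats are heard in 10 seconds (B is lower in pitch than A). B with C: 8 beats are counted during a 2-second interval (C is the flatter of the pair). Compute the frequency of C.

507.3 Hz

A–B: Beat frequency = 17/10 = 1.7 Hz.
B is below A, so f_B = 513 − 1.7 = 511.3 Hz.
B–C: Beat frequency = 8/2 = 4 Hz.
C is below B, so f_C = 511.3 − 4 = 507.3 Hz.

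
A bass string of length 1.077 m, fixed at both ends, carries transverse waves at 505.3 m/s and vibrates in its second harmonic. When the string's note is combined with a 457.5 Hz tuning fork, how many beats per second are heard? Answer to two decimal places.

11.67 Hz

For a string fixed at both ends, f_n = n·v/(2L) = 2·505.3/(2·1.077) = 469.1736 Hz.
f_beat = |469.1736 − 457.5| = 11.67 Hz.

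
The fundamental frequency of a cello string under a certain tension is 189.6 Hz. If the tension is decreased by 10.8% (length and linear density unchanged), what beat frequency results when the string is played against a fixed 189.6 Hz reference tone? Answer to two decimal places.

For a string, f ∝ √T, so the new frequency is 189.6·√0.892 = 179.0691 Hz.
f_beat = |179.0691 − 189.6| = 10.53 Hz.

10.53 Hz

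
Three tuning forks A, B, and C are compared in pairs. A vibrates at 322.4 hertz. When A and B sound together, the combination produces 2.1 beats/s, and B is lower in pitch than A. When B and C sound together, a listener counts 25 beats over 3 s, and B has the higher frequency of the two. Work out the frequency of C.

311.9667 Hz

B is below A, so f_B = 322.4 − 2.1 = 320.3 Hz.
B–C: Beat frequency = 25/3 = 8.3333 Hz.
C is below B, so f_C = 320.3 − 8.3333 = 311.9667 Hz.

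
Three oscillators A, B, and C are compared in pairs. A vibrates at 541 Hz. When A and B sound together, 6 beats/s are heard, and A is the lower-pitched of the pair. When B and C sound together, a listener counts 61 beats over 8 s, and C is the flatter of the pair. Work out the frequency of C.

539.375 Hz

B is above A, so f_B = 541 + 6 = 547 Hz.
B–C: Beat frequency = 61/8 = 7.625 Hz.
C is below B, so f_C = 547 − 7.625 = 539.375 Hz.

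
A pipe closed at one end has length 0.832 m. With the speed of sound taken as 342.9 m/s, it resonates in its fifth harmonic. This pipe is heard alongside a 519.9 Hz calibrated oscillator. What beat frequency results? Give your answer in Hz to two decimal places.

4.73 Hz

Closed pipe (odd harmonics): f_n = n·v/(4L) = 5·342.9/(4·0.832) = 515.1743 Hz.
f_beat = |515.1743 − 519.9| = 4.73 Hz.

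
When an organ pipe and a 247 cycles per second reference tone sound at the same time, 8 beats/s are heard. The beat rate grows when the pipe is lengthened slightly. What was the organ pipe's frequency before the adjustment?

|f − 247| = 8, so the organ pipe was at either 239 Hz or 255 Hz.
A longer pipe has a lower fundamental; the adjustment lowers the organ pipe's frequency.
The beat rate rose, so the adjustment moved the organ pipe further from 247 Hz — it was already below the reference.

239 Hz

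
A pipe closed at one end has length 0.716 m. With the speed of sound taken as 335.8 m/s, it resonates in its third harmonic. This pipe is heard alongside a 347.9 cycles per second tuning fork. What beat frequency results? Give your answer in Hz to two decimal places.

Closed pipe (odd harmonics): f_n = n·v/(4L) = 3·335.8/(4·0.716) = 351.7458 Hz.
f_beat = |351.7458 − 347.9| = 3.85 Hz.

3.85 Hz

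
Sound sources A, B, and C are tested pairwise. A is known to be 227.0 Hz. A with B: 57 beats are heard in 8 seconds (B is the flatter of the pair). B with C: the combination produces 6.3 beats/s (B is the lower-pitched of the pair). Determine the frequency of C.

A–B: Beat frequency = 57/8 = 7.125 Hz.
B is below A, so f_B = 227.0 − 7.125 = 219.875 Hz.
C is above B, so f_C = 219.875 + 6.3 = 226.175 Hz.

226.175 Hz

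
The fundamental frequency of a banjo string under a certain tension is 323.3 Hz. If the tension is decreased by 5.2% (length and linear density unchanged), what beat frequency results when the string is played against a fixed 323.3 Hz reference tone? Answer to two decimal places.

For a string, f ∝ √T, so the new frequency is 323.3·√0.948 = 314.7820 Hz.
f_beat = |314.7820 − 323.3| = 8.52 Hz.

8.52 Hz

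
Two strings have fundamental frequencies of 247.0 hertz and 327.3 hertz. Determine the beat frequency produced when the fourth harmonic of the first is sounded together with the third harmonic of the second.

Fourth harmonic of the first: 4·247.0 = 988.0 Hz.
Third harmonic of the second: 3·327.3 = 981.9 Hz.
f_beat = |988.0 − 981.9| = 6.1 Hz.

6.1 Hz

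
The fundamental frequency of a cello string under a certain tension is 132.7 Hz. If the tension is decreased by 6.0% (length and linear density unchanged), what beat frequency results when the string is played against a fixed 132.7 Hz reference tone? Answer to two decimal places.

For a string, f ∝ √T, so the new frequency is 132.7·√0.940 = 128.6574 Hz.
f_beat = |128.6574 − 132.7| = 4.04 Hz.

4.04 Hz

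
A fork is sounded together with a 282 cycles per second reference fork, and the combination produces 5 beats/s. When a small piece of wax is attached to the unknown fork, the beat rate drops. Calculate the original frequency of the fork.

|f − 282| = 5, so the fork was at either 277 Hz or 287 Hz.
Loading a fork with wax lowers its frequency; the adjustment lowers the fork's frequency.
The beat rate fell, so the adjustment moved the fork toward 282 Hz — it must have started above the reference.

287 Hz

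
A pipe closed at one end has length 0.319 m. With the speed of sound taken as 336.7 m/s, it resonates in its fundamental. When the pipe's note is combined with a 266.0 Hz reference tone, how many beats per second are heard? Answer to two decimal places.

2.13 Hz

Closed pipe (odd harmonics): f_n = n·v/(4L) = 1·336.7/(4·0.319) = 263.8715 Hz.
f_beat = |263.8715 − 266.0| = 2.13 Hz.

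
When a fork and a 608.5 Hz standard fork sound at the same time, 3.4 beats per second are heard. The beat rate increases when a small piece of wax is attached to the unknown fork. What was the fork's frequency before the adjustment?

|f − 608.5| = 3.4, so the fork was at either 605.1 Hz or 611.9 Hz.
Loading a fork with wax lowers its frequency; the adjustment lowers the fork's frequency.
The beat rate rose, so the adjustment moved the fork further from 608.5 Hz — it was already below the reference.

605.1 Hz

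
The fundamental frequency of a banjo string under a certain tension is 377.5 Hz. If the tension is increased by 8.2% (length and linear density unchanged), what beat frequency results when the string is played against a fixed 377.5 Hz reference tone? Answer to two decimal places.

15.17 Hz

For a string, f ∝ √T, so the new frequency is 377.5·√1.082 = 392.6726 Hz.
f_beat = |392.6726 − 377.5| = 15.17 Hz.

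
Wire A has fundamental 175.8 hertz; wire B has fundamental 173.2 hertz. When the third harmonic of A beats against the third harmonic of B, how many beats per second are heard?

Third harmonic of the first: 3·175.8 = 527.4 Hz.
Third harmonic of the second: 3·173.2 = 519.6 Hz.
f_beat = |527.4 − 519.6| = 7.8 Hz.

7.8 Hz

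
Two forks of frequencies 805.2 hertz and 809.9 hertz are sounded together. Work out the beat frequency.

f_beat = |f₁ − f₂|.
|805.2 − 809.9| = 4.7 Hz.

4.7 Hz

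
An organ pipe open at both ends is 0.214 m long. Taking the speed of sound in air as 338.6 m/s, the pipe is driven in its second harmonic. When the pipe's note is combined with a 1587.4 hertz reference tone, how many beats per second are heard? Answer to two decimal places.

5.16 Hz

Open pipe: f_n = n·v/(2L) = 2·338.6/(2·0.214) = 1582.2430 Hz.
f_beat = |1582.2430 − 1587.4| = 5.16 Hz.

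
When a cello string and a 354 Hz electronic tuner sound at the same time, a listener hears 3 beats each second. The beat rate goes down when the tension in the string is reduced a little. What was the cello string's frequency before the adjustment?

|f − 354| = 3, so the cello string was at either 351 Hz or 357 Hz.
Lower tension means lower frequency; the adjustment lowers the cello string's frequency.
The beat rate fell, so the adjustment moved the cello string toward 354 Hz — it must have started above the reference.

357 Hz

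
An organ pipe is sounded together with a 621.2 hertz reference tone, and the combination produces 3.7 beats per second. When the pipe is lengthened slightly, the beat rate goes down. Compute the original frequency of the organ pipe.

|f − 621.2| = 3.7, so the organ pipe was at either 617.5 Hz or 624.9 Hz.
A longer pipe has a lower fundamental; the adjustment lowers the organ pipe's frequency.
The beat rate fell, so the adjustment moved the organ pipe toward 621.2 Hz — it must have started above the reference.

624.9 Hz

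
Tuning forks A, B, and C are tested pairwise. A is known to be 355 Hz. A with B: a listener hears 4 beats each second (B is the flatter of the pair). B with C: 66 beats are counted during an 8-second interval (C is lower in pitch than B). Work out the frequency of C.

B is below A, so f_B = 355 − 4 = 351 Hz.
B–C: Beat frequency = 66/8 = 8.25 Hz.
C is below B, so f_C = 351 − 8.25 = 342.75 Hz.

342.75 Hz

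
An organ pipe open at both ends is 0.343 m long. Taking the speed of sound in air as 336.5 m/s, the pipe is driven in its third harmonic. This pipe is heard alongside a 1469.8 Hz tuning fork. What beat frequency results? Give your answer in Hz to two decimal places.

1.77 Hz

Open pipe: f_n = n·v/(2L) = 3·336.5/(2·0.343) = 1471.5743 Hz.
f_beat = |1471.5743 − 1469.8| = 1.77 Hz.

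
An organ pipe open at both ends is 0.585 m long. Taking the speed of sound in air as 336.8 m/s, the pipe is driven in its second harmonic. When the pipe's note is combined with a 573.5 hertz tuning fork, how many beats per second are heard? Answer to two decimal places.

Open pipe: f_n = n·v/(2L) = 2·336.8/(2·0.585) = 575.7265 Hz.
f_beat = |575.7265 − 573.5| = 2.23 Hz.

2.23 Hz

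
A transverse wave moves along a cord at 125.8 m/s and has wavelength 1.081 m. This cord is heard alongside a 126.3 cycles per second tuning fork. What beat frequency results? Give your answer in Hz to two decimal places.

9.93 Hz

Source frequency f = v/λ = 125.8/1.081 = 116.3737 Hz.
f_beat = |116.3737 − 126.3| = 9.93 Hz.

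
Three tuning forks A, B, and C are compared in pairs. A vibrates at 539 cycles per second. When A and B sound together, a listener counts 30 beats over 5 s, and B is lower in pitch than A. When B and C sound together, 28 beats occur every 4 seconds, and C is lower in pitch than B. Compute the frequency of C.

A–B: Beat frequency = 30/5 = 6 Hz.
B is below A, so f_B = 539 − 6 = 533 Hz.
B–C: Beat frequency = 28/4 = 7 Hz.
C is below B, so f_C = 533 − 7 = 526 Hz.

526 Hz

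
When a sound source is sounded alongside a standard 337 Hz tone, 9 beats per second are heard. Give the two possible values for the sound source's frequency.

328 Hz or 346 Hz

|f − 337| = 9, so f = 337 ± 9.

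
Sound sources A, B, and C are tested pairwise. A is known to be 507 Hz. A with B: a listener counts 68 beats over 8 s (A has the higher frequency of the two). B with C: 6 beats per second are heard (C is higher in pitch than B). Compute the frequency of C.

A–B: Beat frequency = 68/8 = 8.5 Hz.
B is below A, so f_B = 507 − 8.5 = 498.5 Hz.
C is above B, so f_C = 498.5 + 6 = 504.5 Hz.

504.5 Hz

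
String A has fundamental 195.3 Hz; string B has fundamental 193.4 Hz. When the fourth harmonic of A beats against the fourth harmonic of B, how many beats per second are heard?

Fourth harmonic of the first: 4·195.3 = 781.2 Hz.
Fourth harmonic of the second: 4·193.4 = 773.6 Hz.
f_beat = |781.2 − 773.6| = 7.6 Hz.

7.6 Hz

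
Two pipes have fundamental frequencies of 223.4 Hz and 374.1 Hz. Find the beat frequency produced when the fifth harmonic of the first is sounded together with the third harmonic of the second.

5.3 Hz

Fifth harmonic of the first: 5·223.4 = 1117.0 Hz.
Third harmonic of the second: 3·374.1 = 1122.3 Hz.
f_beat = |1117.0 − 1122.3| = 5.3 Hz.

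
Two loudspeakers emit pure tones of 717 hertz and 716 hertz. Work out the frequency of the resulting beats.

1 Hz

The beat frequency equals the magnitude of the frequency difference.
|717 − 716| = 1 Hz.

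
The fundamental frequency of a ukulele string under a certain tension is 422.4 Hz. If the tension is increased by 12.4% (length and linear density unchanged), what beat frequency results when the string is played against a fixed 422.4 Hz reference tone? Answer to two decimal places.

25.42 Hz

For a string, f ∝ √T, so the new frequency is 422.4·√1.124 = 447.8237 Hz.
f_beat = |447.8237 − 422.4| = 25.42 Hz.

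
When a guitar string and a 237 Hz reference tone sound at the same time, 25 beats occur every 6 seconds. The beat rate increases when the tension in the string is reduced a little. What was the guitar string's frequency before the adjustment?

232.8333 Hz

Beat frequency = 25/6 = 4.1667 Hz.
|f − 237| = 4.1667, so the guitar string was at either 232.8333 Hz or 241.1667 Hz.
Lower tension means lower frequency; the adjustment lowers the guitar string's frequency.
The beat rate rose, so the adjustment moved the guitar string further from 237 Hz — it was already below the reference.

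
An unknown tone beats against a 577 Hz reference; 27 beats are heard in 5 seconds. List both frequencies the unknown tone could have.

571.6 Hz or 582.4 Hz

Beat frequency = 27/5 = 5.4 Hz.
|f − 577| = 5.4, so f = 577 ± 5.4.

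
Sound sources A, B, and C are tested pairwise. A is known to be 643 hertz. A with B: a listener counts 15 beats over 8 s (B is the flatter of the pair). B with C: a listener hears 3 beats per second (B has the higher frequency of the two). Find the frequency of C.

638.125 Hz

A–B: Beat frequency = 15/8 = 1.875 Hz.
B is below A, so f_B = 643 − 1.875 = 641.125 Hz.
C is below B, so f_C = 641.125 − 3 = 638.125 Hz.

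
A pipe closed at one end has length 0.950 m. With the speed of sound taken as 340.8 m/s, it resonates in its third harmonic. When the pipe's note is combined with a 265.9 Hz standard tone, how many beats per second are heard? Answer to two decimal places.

Closed pipe (odd harmonics): f_n = n·v/(4L) = 3·340.8/(4·0.950) = 269.0526 Hz.
f_beat = |269.0526 − 265.9| = 3.15 Hz.

3.15 Hz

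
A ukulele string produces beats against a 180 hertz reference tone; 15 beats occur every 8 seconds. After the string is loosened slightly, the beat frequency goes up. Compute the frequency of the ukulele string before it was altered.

Beat frequency = 15/8 = 1.875 Hz.
|f − 180| = 1.875, so the ukulele string was at either 178.125 Hz or 181.875 Hz.
Reducing tension lowers a string's frequency; the adjustment lowers the ukulele string's frequency.
The beat rate rose, so the adjustment moved the ukulele string further from 180 Hz — it was already below the reference.

178.125 Hz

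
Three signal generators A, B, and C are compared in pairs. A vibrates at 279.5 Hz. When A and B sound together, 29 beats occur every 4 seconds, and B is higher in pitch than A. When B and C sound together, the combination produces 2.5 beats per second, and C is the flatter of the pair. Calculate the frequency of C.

A–B: Beat frequency = 29/4 = 7.25 Hz.
B is above A, so f_B = 279.5 + 7.25 = 286.75 Hz.
C is below B, so f_C = 286.75 − 2.5 = 284.25 Hz.

284.25 Hz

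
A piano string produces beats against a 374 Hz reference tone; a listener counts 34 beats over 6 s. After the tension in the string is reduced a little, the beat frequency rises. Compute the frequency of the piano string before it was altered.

368.3333 Hz

Beat frequency = 34/6 = 5.6667 Hz.
|f − 374| = 5.6667, so the piano string was at either 368.3333 Hz or 379.6667 Hz.
Lower tension means lower frequency; the adjustment lowers the piano string's frequency.
The beat rate rose, so the adjustment moved the piano string further from 374 Hz — it was already below the reference.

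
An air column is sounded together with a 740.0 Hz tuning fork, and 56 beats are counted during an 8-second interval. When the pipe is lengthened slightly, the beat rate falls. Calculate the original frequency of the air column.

747 Hz

Beat frequency = 56/8 = 7 Hz.
|f − 740.0| = 7, so the air column was at either 733 Hz or 747 Hz.
A longer pipe has a lower fundamental; the adjustment lowers the air column's frequency.
The beat rate fell, so the adjustment moved the air column toward 740.0 Hz — it must have started above the reference.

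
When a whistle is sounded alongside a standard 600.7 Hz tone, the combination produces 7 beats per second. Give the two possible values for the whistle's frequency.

593.7 Hz or 607.7 Hz

|f − 600.7| = 7, so f = 600.7 ± 7.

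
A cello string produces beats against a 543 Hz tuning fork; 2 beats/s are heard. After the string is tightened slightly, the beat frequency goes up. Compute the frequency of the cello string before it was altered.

|f − 543| = 2, so the cello string was at either 541 Hz or 545 Hz.
Increasing tension raises a string's frequency; the adjustment raises the cello string's frequency.
The beat rate rose, so the adjustment moved the cello string further from 543 Hz — it was already above the reference.

545 Hz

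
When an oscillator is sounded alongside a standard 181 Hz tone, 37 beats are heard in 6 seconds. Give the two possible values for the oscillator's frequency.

Beat frequency = 37/6 = 6.1667 Hz.
|f − 181| = 6.1667, so f = 181 ± 6.1667.

174.8333 Hz or 187.1667 Hz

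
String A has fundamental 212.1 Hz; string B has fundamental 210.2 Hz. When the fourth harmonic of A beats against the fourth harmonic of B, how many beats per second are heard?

Fourth harmonic of the first: 4·212.1 = 848.4 Hz.
Fourth harmonic of the second: 4·210.2 = 840.8 Hz.
f_beat = |848.4 − 840.8| = 7.6 Hz.

7.6 Hz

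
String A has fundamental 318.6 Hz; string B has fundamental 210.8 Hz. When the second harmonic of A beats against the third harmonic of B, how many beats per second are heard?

Second harmonic of the first: 2·318.6 = 637.2 Hz.
Third harmonic of the second: 3·210.8 = 632.4 Hz.
f_beat = |637.2 − 632.4| = 4.8 Hz.

4.8 Hz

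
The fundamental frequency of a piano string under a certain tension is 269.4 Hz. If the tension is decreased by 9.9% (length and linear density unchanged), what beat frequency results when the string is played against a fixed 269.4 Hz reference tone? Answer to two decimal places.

For a string, f ∝ √T, so the new frequency is 269.4·√0.901 = 255.7172 Hz.
f_beat = |255.7172 − 269.4| = 13.68 Hz.

13.68 Hz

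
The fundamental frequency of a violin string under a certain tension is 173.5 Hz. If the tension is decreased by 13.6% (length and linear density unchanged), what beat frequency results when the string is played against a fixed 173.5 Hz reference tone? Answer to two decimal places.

12.23 Hz

For a string, f ∝ √T, so the new frequency is 173.5·√0.864 = 161.2710 Hz.
f_beat = |161.2710 − 173.5| = 12.23 Hz.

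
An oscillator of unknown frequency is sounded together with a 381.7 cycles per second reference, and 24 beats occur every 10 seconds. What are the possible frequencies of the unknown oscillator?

379.3 Hz or 384.1 Hz

Beat frequency = 24/10 = 2.4 Hz.
|f − 381.7| = 2.4, so f = 381.7 ± 2.4.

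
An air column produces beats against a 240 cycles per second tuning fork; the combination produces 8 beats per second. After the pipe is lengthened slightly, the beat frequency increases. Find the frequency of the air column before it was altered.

232 Hz

|f − 240| = 8, so the air column was at either 232 Hz or 248 Hz.
A longer pipe has a lower fundamental; the adjustment lowers the air column's frequency.
The beat rate rose, so the adjustment moved the air column further from 240 Hz — it was already below the reference.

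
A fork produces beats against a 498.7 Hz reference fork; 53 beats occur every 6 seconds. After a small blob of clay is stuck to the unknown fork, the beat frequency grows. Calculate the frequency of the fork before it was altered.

Beat frequency = 53/6 = 8.8333 Hz.
|f − 498.7| = 8.8333, so the fork was at either 489.8667 Hz or 507.5333 Hz.
Adding mass to a fork lowers its frequency; the adjustment lowers the fork's frequency.
The beat rate rose, so the adjustment moved the fork further from 498.7 Hz — it was already below the reference.

489.8667 Hz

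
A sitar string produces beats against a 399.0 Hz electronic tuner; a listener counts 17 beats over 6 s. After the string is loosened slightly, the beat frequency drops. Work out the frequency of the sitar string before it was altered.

Beat frequency = 17/6 = 2.8333 Hz.
|f − 399.0| = 2.8333, so the sitar string was at either 396.1667 Hz or 401.8333 Hz.
Reducing tension lowers a string's frequency; the adjustment lowers the sitar string's frequency.
The beat rate fell, so the adjustment moved the sitar string toward 399.0 Hz — it must have started above the reference.

401.8333 Hz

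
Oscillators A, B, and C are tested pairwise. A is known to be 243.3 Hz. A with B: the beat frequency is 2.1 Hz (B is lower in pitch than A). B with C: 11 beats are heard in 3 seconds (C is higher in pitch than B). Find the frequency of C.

244.8667 Hz

B is below A, so f_B = 243.3 − 2.1 = 241.2 Hz.
B–C: Beat frequency = 11/3 = 3.6667 Hz.
C is above B, so f_C = 241.2 + 3.6667 = 244.8667 Hz.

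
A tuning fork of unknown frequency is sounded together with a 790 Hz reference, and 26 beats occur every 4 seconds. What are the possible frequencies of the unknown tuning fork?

Beat frequency = 26/4 = 6.5 Hz.
|f − 790| = 6.5, so f = 790 ± 6.5.

783.5 Hz or 796.5 Hz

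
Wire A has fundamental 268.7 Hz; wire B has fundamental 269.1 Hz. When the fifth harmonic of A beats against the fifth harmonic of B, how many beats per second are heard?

Fifth harmonic of the first: 5·268.7 = 1343.5 Hz.
Fifth harmonic of the second: 5·269.1 = 1345.5 Hz.
f_beat = |1343.5 − 1345.5| = 2.0 Hz.

2.0 Hz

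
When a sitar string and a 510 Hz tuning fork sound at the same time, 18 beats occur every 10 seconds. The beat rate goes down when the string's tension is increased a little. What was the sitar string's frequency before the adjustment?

Beat frequency = 18/10 = 1.8 Hz.
|f − 510| = 1.8, so the sitar string was at either 508.2 Hz or 511.8 Hz.
Higher tension means higher frequency; the adjustment raises the sitar string's frequency.
The beat rate fell, so the adjustment moved the sitar string toward 510 Hz — it must have started below the reference.

508.2 Hz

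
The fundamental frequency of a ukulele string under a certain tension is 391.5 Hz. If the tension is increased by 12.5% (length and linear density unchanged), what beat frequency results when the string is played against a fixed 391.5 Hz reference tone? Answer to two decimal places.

23.75 Hz

For a string, f ∝ √T, so the new frequency is 391.5·√1.125 = 415.2485 Hz.
f_beat = |415.2485 − 391.5| = 23.75 Hz.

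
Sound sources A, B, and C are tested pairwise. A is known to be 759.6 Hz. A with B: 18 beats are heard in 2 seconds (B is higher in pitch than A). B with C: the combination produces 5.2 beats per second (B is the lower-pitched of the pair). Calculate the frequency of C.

773.8 Hz

A–B: Beat frequency = 18/2 = 9 Hz.
B is above A, so f_B = 759.6 + 9 = 768.6 Hz.
C is above B, so f_C = 768.6 + 5.2 = 773.8 Hz.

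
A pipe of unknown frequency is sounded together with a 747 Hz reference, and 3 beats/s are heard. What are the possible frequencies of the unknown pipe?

744 Hz or 750 Hz

|f − 747| = 3, so f = 747 ± 3.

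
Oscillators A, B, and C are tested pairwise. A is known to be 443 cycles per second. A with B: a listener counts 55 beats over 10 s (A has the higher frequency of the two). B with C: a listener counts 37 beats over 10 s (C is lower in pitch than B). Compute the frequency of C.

A–B: Beat frequency = 55/10 = 5.5 Hz.
B is below A, so f_B = 443 − 5.5 = 437.5 Hz.
B–C: Beat frequency = 37/10 = 3.7 Hz.
C is below B, so f_C = 437.5 − 3.7 = 433.8 Hz.

433.8 Hz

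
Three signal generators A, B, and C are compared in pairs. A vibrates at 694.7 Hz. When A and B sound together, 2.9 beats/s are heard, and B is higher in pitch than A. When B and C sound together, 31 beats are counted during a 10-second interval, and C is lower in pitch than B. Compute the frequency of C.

B is above A, so f_B = 694.7 + 2.9 = 697.6 Hz.
B–C: Beat frequency = 31/10 = 3.1 Hz.
C is below B, so f_C = 697.6 − 3.1 = 694.5 Hz.

694.5 Hz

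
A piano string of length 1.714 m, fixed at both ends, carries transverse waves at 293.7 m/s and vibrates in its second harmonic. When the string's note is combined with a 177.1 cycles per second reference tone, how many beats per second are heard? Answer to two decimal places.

For a string fixed at both ends, f_n = n·v/(2L) = 2·293.7/(2·1.714) = 171.3536 Hz.
f_beat = |171.3536 − 177.1| = 5.75 Hz.

5.75 Hz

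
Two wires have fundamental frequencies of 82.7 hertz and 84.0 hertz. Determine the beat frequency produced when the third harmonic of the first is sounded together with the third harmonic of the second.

Third harmonic of the first: 3·82.7 = 248.1 Hz.
Third harmonic of the second: 3·84.0 = 252.0 Hz.
f_beat = |248.1 − 252.0| = 3.9 Hz.

3.9 Hz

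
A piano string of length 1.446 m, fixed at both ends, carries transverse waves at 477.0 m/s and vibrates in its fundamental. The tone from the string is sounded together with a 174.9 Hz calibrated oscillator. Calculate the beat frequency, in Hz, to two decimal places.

For a string fixed at both ends, f_n = n·v/(2L) = 1·477.0/(2·1.446) = 164.9378 Hz.
f_beat = |164.9378 − 174.9| = 9.96 Hz.

9.96 Hz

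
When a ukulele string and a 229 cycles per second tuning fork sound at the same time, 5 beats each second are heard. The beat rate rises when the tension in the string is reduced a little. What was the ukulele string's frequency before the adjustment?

|f − 229| = 5, so the ukulele string was at either 224 Hz or 234 Hz.
Lower tension means lower frequency; the adjustment lowers the ukulele string's frequency.
The beat rate rose, so the adjustment moved the ukulele string further from 229 Hz — it was already below the reference.

224 Hz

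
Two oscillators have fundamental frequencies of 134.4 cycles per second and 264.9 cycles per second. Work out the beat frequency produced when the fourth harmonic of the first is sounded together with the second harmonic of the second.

Fourth harmonic of the first: 4·134.4 = 537.6 Hz.
Second harmonic of the second: 2·264.9 = 529.8 Hz.
f_beat = |537.6 − 529.8| = 7.8 Hz.

7.8 Hz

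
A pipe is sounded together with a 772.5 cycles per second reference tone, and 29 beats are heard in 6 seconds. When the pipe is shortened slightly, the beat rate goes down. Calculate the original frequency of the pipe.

Beat frequency = 29/6 = 4.8333 Hz.
|f − 772.5| = 4.8333, so the pipe was at either 767.6667 Hz or 777.3333 Hz.
A shorter pipe has a higher fundamental; the adjustment raises the pipe's frequency.
The beat rate fell, so the adjustment moved the pipe toward 772.5 Hz — it must have started below the reference.

767.6667 Hz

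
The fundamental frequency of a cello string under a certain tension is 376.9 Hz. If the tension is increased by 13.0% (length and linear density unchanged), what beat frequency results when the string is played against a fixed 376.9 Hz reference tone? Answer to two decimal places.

For a string, f ∝ √T, so the new frequency is 376.9·√1.130 = 400.6502 Hz.
f_beat = |400.6502 − 376.9| = 23.75 Hz.

23.75 Hz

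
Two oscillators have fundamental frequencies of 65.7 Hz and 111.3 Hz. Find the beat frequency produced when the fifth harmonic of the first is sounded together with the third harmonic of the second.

5.4 Hz

Fifth harmonic of the first: 5·65.7 = 328.5 Hz.
Third harmonic of the second: 3·111.3 = 333.9 Hz.
f_beat = |328.5 − 333.9| = 5.4 Hz.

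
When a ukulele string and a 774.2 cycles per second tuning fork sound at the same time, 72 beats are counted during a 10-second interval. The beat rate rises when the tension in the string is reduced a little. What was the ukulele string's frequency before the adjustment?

Beat frequency = 72/10 = 7.2 Hz.
|f − 774.2| = 7.2, so the ukulele string was at either 767 Hz or 781.4 Hz.
Lower tension means lower frequency; the adjustment lowers the ukulele string's frequency.
The beat rate rose, so the adjustment moved the ukulele string further from 774.2 Hz — it was already below the reference.

767 Hz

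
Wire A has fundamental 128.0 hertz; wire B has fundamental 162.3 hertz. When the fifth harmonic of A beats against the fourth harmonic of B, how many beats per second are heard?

9.2 Hz

Fifth harmonic of the first: 5·128.0 = 640.0 Hz.
Fourth harmonic of the second: 4·162.3 = 649.2 Hz.
f_beat = |640.0 − 649.2| = 9.2 Hz.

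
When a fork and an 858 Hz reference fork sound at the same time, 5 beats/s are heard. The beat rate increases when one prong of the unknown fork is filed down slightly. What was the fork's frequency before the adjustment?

|f − 858| = 5, so the fork was at either 853 Hz or 863 Hz.
Filing a prong removes mass and raises the fork's frequency; the adjustment raises the fork's frequency.
The beat rate rose, so the adjustment moved the fork further from 858 Hz — it was already above the reference.

863 Hz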